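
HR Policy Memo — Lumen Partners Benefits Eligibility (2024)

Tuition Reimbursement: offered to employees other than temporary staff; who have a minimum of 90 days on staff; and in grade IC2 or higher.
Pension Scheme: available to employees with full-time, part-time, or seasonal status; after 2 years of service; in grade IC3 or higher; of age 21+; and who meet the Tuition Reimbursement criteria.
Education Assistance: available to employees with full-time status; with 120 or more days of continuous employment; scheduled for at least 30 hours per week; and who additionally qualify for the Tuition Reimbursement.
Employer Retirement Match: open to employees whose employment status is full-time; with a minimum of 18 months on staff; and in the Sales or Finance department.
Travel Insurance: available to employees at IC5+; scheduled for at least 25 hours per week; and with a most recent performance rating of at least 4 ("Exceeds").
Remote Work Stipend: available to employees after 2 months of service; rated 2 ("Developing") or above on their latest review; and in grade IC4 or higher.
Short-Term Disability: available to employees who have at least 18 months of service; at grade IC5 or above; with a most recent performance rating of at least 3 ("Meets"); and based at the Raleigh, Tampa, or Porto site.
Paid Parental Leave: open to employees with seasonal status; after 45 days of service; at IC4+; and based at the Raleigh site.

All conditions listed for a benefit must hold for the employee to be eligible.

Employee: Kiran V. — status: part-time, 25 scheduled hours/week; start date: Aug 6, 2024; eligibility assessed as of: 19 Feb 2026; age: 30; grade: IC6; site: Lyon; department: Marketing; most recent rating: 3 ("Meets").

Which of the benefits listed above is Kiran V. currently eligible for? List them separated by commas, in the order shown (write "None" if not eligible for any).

Service from Aug 6, 2024 to 19 Feb 2026: 562 days.
Tuition Reimbursement — status part-time ✓ (not excluded); service 562 days ≥ 90 days ✓; grade IC6 ≥ IC2 ✓ → eligible.
Pension Scheme — status part-time ✓; service 562 days < 2 years (≈730 days) ✗ → not eligible.
Education Assistance — status part-time ✗ (requires full-time) → not eligible.
Employer Retirement Match — status part-time ✗ (requires full-time) → not eligible.
Travel Insurance — grade IC6 ≥ IC5 ✓; 25 hrs/wk ≥ 25 ✓; rating 3 < 4 ✗ → not eligible.
Remote Work Stipend — service 562 days ≥ 2 months (≈60 days) ✓; rating 3 ≥ 2 ✓; grade IC6 ≥ IC4 ✓ → eligible.
Short-Term Disability — service 562 days ≥ 18 months (≈540 days) ✓; grade IC6 ≥ IC5 ✓; rating 3 ≥ 3 ✓; site Lyon ✗ (not Raleigh, Tampa, or Porto) → not eligible.
Paid Parental Leave — status part-time ✗ (requires seasonal) → not eligible.

Tuition Reimbursement, Remote Work Stipend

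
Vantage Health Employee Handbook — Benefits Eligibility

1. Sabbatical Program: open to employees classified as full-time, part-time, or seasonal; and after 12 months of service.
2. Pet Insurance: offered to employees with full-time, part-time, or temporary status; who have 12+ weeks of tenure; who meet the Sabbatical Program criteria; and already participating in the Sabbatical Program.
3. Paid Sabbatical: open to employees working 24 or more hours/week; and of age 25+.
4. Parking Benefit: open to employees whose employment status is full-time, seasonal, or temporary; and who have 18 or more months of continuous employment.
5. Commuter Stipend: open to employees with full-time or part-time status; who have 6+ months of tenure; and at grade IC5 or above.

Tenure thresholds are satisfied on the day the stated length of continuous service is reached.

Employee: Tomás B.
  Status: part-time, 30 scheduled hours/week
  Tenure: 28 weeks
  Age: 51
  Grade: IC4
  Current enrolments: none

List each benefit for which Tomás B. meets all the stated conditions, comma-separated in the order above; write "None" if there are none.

Paid Sabbatical

Sabbatical Program — status part-time ✓; service 28 weeks < 12 months (≈360 days) ✗ → not eligible.
Pet Insurance — status part-time ✓; service 28 weeks ≥ 12 weeks ✓; not eligible for Sabbatical Program ✗ → not eligible.
Paid Sabbatical — 30 hrs/wk ≥ 24 ✓; age 51 ≥ 25 ✓ → eligible.
Parking Benefit — status part-time ✗ (requires full-time, seasonal, or temporary) → not eligible.
Commuter Stipend — status part-time ✓; service 28 weeks ≥ 6 months (≈180 days) ✓; grade IC4 < IC5 ✗ → not eligible.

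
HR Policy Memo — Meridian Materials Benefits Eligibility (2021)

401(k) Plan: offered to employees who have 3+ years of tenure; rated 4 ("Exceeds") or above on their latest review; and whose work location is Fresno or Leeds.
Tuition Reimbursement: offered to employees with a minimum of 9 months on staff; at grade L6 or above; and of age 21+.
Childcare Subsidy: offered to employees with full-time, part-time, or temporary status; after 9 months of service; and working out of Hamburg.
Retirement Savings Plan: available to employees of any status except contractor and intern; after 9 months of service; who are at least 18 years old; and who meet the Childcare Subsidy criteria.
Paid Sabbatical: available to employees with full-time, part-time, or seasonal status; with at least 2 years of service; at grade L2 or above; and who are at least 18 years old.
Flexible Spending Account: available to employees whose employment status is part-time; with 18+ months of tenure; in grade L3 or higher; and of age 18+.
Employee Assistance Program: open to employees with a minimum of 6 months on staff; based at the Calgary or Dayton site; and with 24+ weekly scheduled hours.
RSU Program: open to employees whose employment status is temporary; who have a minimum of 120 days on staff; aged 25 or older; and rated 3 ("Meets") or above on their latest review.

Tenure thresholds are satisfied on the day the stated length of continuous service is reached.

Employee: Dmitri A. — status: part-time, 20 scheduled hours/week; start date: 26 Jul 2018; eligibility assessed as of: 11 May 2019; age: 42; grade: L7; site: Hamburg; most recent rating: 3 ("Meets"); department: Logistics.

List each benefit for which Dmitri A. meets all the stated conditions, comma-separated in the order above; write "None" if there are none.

Tuition Reimbursement, Childcare Subsidy, Retirement Savings Plan

Service from 26 Jul 2018 to 11 May 2019: 289 days.
401(k) Plan — service 289 days < 3 years (≈1095 days) ✗ → not eligible.
Tuition Reimbursement — service 289 days ≥ 9 months (≈270 days) ✓; grade L7 ≥ L6 ✓; age 42 ≥ 21 ✓ → eligible.
Childcare Subsidy — status part-time ✓; service 289 days ≥ 9 months (≈270 days) ✓; site Hamburg ✓ → eligible.
Retirement Savings Plan — status part-time ✓ (not excluded); service 289 days ≥ 9 months (≈270 days) ✓; age 42 ≥ 18 ✓; eligible for Childcare Subsidy ✓ → eligible.
Paid Sabbatical — status part-time ✓; service 289 days < 2 years (≈730 days) ✗ → not eligible.
Flexible Spending Account — status part-time ✓; service 289 days < 18 months (≈540 days) ✗ → not eligible.
Employee Assistance Program — service 289 days ≥ 6 months (≈180 days) ✓; site Hamburg ✗ (not Calgary or Dayton) → not eligible.
RSU Program — status part-time ✗ (requires temporary) → not eligible.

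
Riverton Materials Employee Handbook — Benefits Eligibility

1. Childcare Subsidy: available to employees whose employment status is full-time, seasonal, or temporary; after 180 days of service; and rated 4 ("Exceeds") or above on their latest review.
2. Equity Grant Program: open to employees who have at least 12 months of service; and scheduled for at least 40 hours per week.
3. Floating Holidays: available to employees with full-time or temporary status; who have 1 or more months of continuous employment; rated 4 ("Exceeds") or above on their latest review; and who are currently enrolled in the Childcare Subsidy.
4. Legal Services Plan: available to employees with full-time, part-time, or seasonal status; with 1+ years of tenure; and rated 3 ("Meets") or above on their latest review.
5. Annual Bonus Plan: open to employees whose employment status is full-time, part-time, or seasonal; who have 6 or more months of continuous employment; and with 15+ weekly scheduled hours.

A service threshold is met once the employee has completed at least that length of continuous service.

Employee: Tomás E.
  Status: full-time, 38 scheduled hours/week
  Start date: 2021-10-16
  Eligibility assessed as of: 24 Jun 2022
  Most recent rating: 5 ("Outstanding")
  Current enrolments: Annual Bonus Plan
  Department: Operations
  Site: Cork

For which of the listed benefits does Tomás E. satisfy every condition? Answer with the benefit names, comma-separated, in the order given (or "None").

Childcare Subsidy, Annual Bonus Plan

Service from 2021-10-16 to 24 Jun 2022: 251 days.
Childcare Subsidy — status full-time ✓; service 251 days ≥ 180 days ✓; rating 5 ≥ 4 ✓ → eligible.
Equity Grant Program — service 251 days < 12 months (≈360 days) ✗ → not eligible.
Floating Holidays — status full-time ✓; service 251 days ≥ 1 month (≈30 days) ✓; rating 5 ≥ 4 ✓; not enrolled in Childcare Subsidy ✗ → not eligible.
Legal Services Plan — status full-time ✓; service 251 days < 1 year (≈365 days) ✗ → not eligible.
Annual Bonus Plan — status full-time ✓; service 251 days ≥ 6 months (≈180 days) ✓; 38 hrs/wk ≥ 15 ✓ → eligible.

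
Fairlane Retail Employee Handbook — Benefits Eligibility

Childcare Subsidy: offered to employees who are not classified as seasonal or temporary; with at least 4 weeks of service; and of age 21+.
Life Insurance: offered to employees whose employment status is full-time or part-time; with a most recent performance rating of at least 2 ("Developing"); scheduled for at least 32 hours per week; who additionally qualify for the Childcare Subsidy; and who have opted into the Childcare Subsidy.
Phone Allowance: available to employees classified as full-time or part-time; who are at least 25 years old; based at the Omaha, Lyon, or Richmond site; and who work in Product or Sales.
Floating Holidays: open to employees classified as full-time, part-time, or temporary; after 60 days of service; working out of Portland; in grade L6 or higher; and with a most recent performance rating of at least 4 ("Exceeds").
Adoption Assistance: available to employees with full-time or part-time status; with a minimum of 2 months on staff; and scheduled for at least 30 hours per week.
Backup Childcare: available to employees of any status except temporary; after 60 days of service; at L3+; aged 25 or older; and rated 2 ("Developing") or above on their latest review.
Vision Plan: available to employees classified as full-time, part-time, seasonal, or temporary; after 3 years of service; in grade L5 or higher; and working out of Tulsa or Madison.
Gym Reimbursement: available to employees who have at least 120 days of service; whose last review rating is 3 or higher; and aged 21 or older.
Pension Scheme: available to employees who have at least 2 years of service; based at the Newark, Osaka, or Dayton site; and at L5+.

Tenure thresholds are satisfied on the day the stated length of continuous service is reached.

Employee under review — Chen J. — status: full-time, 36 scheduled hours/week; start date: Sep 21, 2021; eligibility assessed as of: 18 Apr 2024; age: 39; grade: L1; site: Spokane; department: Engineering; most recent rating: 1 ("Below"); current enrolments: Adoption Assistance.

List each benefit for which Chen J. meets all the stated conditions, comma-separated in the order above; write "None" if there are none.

Childcare Subsidy, Adoption Assistance

Service from Sep 21, 2021 to 18 Apr 2024: 940 days.
Childcare Subsidy — status full-time ✓ (not excluded); service 940 days ≥ 4 weeks (≈28 days) ✓; age 39 ≥ 21 ✓ → eligible.
Life Insurance — status full-time ✓; rating 1 < 2 ✗ → not eligible.
Phone Allowance — status full-time ✓; age 39 ≥ 25 ✓; site Spokane ✗ (not Omaha, Lyon, or Richmond) → not eligible.
Floating Holidays — status full-time ✓; service 940 days ≥ 60 days ✓; site Spokane ✗ (not Portland) → not eligible.
Adoption Assistance — status full-time ✓; service 940 days ≥ 2 months (≈60 days) ✓; 36 hrs/wk ≥ 30 ✓ → eligible.
Backup Childcare — status full-time ✓ (not excluded); service 940 days ≥ 60 days ✓; grade L1 < L3 ✗ → not eligible.
Vision Plan — status full-time ✓; service 940 days < 3 years (≈1095 days) ✗ → not eligible.
Gym Reimbursement — service 940 days ≥ 120 days ✓; rating 1 < 3 ✗ → not eligible.
Pension Scheme — service 940 days ≥ 2 years (≈730 days) ✓; site Spokane ✗ (not Newark, Osaka, or Dayton) → not eligible.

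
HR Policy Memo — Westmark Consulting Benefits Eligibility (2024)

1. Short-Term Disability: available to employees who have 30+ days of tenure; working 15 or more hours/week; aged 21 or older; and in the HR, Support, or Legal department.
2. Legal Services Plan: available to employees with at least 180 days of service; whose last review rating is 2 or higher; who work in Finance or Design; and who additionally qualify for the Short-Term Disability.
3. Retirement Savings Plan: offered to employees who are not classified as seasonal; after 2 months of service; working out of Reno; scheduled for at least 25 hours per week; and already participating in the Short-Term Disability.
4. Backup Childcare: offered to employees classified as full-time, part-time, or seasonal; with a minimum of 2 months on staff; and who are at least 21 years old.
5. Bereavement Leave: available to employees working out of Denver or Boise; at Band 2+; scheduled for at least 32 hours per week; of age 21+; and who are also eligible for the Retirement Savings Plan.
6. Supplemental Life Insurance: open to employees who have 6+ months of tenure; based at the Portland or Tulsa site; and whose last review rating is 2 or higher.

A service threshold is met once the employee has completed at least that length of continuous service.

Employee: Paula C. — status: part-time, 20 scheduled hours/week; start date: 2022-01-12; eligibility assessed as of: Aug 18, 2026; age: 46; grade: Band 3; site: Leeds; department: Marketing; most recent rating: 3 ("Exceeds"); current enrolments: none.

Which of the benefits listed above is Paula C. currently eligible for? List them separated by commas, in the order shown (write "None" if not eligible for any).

Service from 2022-01-12 to Aug 18, 2026: 1679 days.
Short-Term Disability — service 1679 days ≥ 30 days ✓; 20 hrs/wk ≥ 15 ✓; age 46 ≥ 21 ✓; dept Marketing ✗ → not eligible.
Legal Services Plan — service 1679 days ≥ 180 days ✓; rating 3 ≥ 2 ✓; dept Marketing ✗ → not eligible.
Retirement Savings Plan — status part-time ✓ (not excluded); service 1679 days ≥ 2 months (≈60 days) ✓; site Leeds ✗ (not Reno) → not eligible.
Backup Childcare — status part-time ✓; service 1679 days ≥ 2 months (≈60 days) ✓; age 46 ≥ 21 ✓ → eligible.
Bereavement Leave — site Leeds ✗ (not Denver or Boise) → not eligible.
Supplemental Life Insurance — service 1679 days ≥ 6 months (≈180 days) ✓; site Leeds ✗ (not Portland or Tulsa) → not eligible.

Backup Childcare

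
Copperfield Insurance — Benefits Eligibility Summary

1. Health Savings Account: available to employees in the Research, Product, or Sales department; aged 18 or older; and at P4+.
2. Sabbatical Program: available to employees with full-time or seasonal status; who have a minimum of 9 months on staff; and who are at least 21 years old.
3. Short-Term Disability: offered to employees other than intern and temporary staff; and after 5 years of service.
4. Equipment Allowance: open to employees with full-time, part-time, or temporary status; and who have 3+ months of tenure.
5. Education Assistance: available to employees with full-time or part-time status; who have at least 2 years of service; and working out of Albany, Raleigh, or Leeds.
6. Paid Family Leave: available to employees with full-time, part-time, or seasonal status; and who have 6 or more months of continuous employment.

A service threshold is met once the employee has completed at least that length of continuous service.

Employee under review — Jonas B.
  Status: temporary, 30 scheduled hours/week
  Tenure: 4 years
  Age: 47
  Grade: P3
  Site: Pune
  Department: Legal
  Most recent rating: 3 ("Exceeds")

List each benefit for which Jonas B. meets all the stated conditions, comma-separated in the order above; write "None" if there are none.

Health Savings Account — dept Legal ✗ → not eligible.
Sabbatical Program — status temporary ✗ (requires full-time or seasonal) → not eligible.
Short-Term Disability — status temporary ✗ (excluded) → not eligible.
Equipment Allowance — status temporary ✓; service 4 years ≥ 3 months (≈90 days) ✓ → eligible.
Education Assistance — status temporary ✗ (requires full-time or part-time) → not eligible.
Paid Family Leave — status temporary ✗ (requires full-time, part-time, or seasonal) → not eligible.

Equipment Allowance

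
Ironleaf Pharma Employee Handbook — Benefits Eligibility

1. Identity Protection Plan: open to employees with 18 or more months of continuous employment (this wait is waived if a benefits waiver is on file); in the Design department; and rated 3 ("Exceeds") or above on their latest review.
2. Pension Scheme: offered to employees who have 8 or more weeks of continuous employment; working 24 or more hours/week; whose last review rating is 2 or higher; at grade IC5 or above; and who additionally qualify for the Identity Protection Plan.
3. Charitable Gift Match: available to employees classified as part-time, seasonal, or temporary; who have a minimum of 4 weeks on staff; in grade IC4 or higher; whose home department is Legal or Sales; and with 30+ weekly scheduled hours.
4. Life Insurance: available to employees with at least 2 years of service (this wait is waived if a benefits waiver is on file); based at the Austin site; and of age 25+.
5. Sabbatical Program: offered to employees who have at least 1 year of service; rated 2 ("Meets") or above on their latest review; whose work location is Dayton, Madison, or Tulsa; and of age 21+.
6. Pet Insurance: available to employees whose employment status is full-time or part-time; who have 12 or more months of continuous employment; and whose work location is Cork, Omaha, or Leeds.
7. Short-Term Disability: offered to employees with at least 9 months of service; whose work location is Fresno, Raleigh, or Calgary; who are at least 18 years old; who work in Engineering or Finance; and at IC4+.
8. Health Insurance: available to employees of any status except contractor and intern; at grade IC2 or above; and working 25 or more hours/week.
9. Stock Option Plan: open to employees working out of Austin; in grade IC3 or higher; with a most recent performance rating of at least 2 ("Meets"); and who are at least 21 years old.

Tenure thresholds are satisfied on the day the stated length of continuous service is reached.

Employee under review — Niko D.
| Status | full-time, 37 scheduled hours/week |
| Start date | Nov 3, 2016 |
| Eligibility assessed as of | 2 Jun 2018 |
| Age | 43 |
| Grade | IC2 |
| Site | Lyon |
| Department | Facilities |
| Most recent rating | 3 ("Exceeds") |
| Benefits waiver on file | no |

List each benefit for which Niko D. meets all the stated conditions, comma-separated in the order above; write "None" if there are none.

Service from Nov 3, 2016 to 2 Jun 2018: 576 days.
Identity Protection Plan — no waiver, service 576 days ≥ 18 months (≈540 days) ✓; dept Facilities ✗ → not eligible.
Pension Scheme — service 576 days ≥ 8 weeks (≈56 days) ✓; 37 hrs/wk ≥ 24 ✓; rating 3 ≥ 2 ✓; grade IC2 < IC5 ✗ → not eligible.
Charitable Gift Match — status full-time ✗ (requires part-time, seasonal, or temporary) → not eligible.
Life Insurance — no waiver, service 576 days < 2 years (≈730 days) ✗ → not eligible.
Sabbatical Program — service 576 days ≥ 1 year (≈365 days) ✓; rating 3 ≥ 2 ✓; site Lyon ✗ (not Dayton, Madison, or Tulsa) → not eligible.
Pet Insurance — status full-time ✓; service 576 days ≥ 12 months (≈360 days) ✓; site Lyon ✗ (not Cork, Omaha, or Leeds) → not eligible.
Short-Term Disability — service 576 days ≥ 9 months (≈270 days) ✓; site Lyon ✗ (not Fresno, Raleigh, or Calgary) → not eligible.
Health Insurance — status full-time ✓ (not excluded); grade IC2 ≥ IC2 ✓; 37 hrs/wk ≥ 25 ✓ → eligible.
Stock Option Plan — site Lyon ✗ (not Austin) → not eligible.

Health Insurance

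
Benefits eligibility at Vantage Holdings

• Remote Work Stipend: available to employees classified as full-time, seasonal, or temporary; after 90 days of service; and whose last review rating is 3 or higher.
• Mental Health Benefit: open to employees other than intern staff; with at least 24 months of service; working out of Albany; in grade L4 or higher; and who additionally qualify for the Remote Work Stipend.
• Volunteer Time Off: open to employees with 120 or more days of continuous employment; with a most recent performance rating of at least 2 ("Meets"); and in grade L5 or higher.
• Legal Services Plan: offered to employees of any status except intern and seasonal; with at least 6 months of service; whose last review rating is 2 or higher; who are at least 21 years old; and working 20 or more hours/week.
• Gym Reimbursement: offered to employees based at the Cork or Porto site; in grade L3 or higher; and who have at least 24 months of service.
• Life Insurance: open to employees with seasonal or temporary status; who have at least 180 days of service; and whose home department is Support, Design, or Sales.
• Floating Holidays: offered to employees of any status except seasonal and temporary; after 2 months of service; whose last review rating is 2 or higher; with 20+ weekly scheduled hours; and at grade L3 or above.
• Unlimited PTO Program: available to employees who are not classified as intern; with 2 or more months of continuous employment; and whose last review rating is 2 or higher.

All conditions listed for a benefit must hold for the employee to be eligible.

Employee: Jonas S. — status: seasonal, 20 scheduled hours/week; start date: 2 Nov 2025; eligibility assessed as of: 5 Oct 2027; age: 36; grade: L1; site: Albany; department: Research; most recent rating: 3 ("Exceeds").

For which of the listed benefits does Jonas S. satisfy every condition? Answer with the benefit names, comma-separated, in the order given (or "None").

Remote Work Stipend, Unlimited PTO Program

Service from 2 Nov 2025 to 5 Oct 2027: 702 days.
Remote Work Stipend — status seasonal ✓; service 702 days ≥ 90 days ✓; rating 3 ≥ 3 ✓ → eligible.
Mental Health Benefit — status seasonal ✓ (not excluded); service 702 days < 24 months (≈720 days) ✗ → not eligible.
Volunteer Time Off — service 702 days ≥ 120 days ✓; rating 3 ≥ 2 ✓; grade L1 < L5 ✗ → not eligible.
Legal Services Plan — status seasonal ✗ (excluded) → not eligible.
Gym Reimbursement — site Albany ✗ (not Cork or Porto) → not eligible.
Life Insurance — status seasonal ✓; service 702 days ≥ 180 days ✓; dept Research ✗ → not eligible.
Floating Holidays — status seasonal ✗ (excluded) → not eligible.
Unlimited PTO Program — status seasonal ✓ (not excluded); service 702 days ≥ 2 months (≈60 days) ✓; rating 3 ≥ 2 ✓ → eligible.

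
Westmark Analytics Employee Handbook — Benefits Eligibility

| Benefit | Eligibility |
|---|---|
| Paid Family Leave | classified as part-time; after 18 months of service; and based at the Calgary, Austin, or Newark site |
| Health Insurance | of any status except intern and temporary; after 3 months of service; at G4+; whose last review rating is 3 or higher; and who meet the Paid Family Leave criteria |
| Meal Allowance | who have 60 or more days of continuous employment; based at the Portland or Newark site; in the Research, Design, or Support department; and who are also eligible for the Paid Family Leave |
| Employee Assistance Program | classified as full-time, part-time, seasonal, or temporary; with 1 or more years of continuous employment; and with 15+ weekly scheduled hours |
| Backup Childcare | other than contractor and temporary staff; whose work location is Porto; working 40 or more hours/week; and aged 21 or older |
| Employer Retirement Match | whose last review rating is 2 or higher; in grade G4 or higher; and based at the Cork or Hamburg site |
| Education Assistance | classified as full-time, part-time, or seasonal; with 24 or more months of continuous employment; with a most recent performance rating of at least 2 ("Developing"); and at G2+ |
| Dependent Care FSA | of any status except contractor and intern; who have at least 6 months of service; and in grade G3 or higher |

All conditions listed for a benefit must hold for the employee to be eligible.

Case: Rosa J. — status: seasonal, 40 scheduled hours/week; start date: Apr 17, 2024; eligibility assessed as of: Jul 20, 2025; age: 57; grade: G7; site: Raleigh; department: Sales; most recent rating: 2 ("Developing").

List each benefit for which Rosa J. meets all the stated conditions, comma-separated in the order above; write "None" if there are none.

Employee Assistance Program, Dependent Care FSA

Service from Apr 17, 2024 to Jul 20, 2025: 459 days.
Paid Family Leave — status seasonal ✗ (requires part-time) → not eligible.
Health Insurance — status seasonal ✓ (not excluded); service 459 days ≥ 3 months (≈90 days) ✓; grade G7 ≥ G4 ✓; rating 2 < 3 ✗ → not eligible.
Meal Allowance — service 459 days ≥ 60 days ✓; site Raleigh ✗ (not Portland or Newark) → not eligible.
Employee Assistance Program — status seasonal ✓; service 459 days ≥ 1 year (≈365 days) ✓; 40 hrs/wk ≥ 15 ✓ → eligible.
Backup Childcare — status seasonal ✓ (not excluded); site Raleigh ✗ (not Porto) → not eligible.
Employer Retirement Match — rating 2 ≥ 2 ✓; grade G7 ≥ G4 ✓; site Raleigh ✗ (not Cork or Hamburg) → not eligible.
Education Assistance — status seasonal ✓; service 459 days < 24 months (≈720 days) ✗ → not eligible.
Dependent Care FSA — status seasonal ✓ (not excluded); service 459 days ≥ 6 months (≈180 days) ✓; grade G7 ≥ G3 ✓ → eligible.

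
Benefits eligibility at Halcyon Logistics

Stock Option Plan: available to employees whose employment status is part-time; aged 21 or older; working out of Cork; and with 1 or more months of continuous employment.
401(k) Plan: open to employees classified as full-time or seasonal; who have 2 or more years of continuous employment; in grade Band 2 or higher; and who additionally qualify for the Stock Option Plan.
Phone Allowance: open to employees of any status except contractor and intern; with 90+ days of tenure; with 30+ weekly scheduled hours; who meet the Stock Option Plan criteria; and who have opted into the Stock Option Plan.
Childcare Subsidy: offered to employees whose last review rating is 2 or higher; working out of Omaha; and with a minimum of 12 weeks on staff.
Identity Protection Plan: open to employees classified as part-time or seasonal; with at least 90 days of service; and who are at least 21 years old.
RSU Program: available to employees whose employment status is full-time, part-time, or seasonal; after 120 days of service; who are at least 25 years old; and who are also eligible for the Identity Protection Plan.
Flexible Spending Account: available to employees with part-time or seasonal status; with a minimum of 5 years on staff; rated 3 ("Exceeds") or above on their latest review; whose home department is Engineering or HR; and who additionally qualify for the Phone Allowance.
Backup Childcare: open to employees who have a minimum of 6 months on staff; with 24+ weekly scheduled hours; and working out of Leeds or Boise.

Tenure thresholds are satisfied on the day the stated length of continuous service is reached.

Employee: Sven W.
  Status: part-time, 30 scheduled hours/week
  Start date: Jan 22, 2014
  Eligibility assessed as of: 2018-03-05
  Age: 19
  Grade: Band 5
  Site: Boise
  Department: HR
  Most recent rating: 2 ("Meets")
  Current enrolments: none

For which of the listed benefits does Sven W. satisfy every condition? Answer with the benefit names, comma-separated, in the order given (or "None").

Backup Childcare

Service from Jan 22, 2014 to 2018-03-05: 1503 days.
Stock Option Plan — status part-time ✓; age 19 < 21 ✗ → not eligible.
401(k) Plan — status part-time ✗ (requires full-time or seasonal) → not eligible.
Phone Allowance — status part-time ✓ (not excluded); service 1503 days ≥ 90 days ✓; 30 hrs/wk ≥ 30 ✓; not eligible for Stock Option Plan ✗ → not eligible.
Childcare Subsidy — rating 2 ≥ 2 ✓; site Boise ✗ (not Omaha) → not eligible.
Identity Protection Plan — status part-time ✓; service 1503 days ≥ 90 days ✓; age 19 < 21 ✗ → not eligible.
RSU Program — status part-time ✓; service 1503 days ≥ 120 days ✓; age 19 < 25 ✗ → not eligible.
Flexible Spending Account — status part-time ✓; service 1503 days < 5 years (≈1825 days) ✗ → not eligible.
Backup Childcare — service 1503 days ≥ 6 months (≈180 days) ✓; 30 hrs/wk ≥ 24 ✓; site Boise ✓ → eligible.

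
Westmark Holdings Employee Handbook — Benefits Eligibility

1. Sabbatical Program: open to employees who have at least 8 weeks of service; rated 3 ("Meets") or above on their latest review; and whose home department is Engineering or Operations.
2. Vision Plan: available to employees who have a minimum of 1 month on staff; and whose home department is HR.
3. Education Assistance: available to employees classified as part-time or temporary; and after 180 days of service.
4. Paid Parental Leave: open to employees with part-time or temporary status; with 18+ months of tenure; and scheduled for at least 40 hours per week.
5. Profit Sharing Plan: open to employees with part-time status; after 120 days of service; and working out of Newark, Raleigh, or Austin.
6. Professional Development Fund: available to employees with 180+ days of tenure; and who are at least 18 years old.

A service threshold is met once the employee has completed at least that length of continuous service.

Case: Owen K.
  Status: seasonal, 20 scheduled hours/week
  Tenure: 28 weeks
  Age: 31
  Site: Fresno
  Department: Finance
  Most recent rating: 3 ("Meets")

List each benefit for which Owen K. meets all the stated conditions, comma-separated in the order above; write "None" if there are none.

Sabbatical Program — service 28 weeks ≥ 8 weeks ✓; rating 3 ≥ 3 ✓; dept Finance ✗ → not eligible.
Vision Plan — service 28 weeks ≥ 1 month (≈30 days) ✓; dept Finance ✗ → not eligible.
Education Assistance — status seasonal ✗ (requires part-time or temporary) → not eligible.
Paid Parental Leave — status seasonal ✗ (requires part-time or temporary) → not eligible.
Profit Sharing Plan — status seasonal ✗ (requires part-time) → not eligible.
Professional Development Fund — service 28 weeks ≥ 180 days ✓; age 31 ≥ 18 ✓ → eligible.

Professional Development Fund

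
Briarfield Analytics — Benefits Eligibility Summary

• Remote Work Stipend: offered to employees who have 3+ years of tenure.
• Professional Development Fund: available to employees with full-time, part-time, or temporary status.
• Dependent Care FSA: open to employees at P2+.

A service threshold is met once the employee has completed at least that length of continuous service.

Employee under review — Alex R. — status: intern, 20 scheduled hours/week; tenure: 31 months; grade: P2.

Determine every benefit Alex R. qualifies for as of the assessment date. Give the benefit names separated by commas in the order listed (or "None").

Remote Work Stipend — service 31 months < 3 years (≈1095 days) ✗ → not eligible.
Professional Development Fund — status intern ✗ (requires full-time, part-time, or temporary) → not eligible.
Dependent Care FSA — grade P2 ≥ P2 ✓ → eligible.

Dependent Care FSA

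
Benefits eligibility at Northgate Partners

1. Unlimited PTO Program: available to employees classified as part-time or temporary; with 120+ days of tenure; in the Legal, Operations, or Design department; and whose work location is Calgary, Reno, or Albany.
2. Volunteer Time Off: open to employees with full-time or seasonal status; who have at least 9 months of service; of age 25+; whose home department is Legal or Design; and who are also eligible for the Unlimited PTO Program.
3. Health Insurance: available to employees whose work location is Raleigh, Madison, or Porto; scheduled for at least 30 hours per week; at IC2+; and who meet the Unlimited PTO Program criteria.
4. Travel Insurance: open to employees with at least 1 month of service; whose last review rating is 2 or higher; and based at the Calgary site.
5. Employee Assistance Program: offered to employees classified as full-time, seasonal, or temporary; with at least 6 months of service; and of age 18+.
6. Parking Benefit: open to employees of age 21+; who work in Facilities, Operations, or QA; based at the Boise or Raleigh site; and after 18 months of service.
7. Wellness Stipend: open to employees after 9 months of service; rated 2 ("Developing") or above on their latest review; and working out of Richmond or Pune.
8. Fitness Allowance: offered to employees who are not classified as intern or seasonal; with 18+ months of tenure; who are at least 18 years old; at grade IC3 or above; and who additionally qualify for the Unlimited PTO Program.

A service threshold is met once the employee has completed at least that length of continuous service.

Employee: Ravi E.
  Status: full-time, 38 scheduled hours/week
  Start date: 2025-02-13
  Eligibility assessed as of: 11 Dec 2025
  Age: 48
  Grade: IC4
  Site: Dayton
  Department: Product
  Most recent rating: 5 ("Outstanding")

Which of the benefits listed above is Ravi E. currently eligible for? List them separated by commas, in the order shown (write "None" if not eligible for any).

Service from 2025-02-13 to 11 Dec 2025: 301 days.
Unlimited PTO Program — status full-time ✗ (requires part-time or temporary) → not eligible.
Volunteer Time Off — status full-time ✓; service 301 days ≥ 9 months (≈270 days) ✓; age 48 ≥ 25 ✓; dept Product ✗ → not eligible.
Health Insurance — site Dayton ✗ (not Raleigh, Madison, or Porto) → not eligible.
Travel Insurance — service 301 days ≥ 1 month (≈30 days) ✓; rating 5 ≥ 2 ✓; site Dayton ✗ (not Calgary) → not eligible.
Employee Assistance Program — status full-time ✓; service 301 days ≥ 6 months (≈180 days) ✓; age 48 ≥ 18 ✓ → eligible.
Parking Benefit — age 48 ≥ 21 ✓; dept Product ✗ → not eligible.
Wellness Stipend — service 301 days ≥ 9 months (≈270 days) ✓; rating 5 ≥ 2 ✓; site Dayton ✗ (not Richmond or Pune) → not eligible.
Fitness Allowance — status full-time ✓ (not excluded); service 301 days < 18 months (≈540 days) ✗ → not eligible.

Employee Assistance Program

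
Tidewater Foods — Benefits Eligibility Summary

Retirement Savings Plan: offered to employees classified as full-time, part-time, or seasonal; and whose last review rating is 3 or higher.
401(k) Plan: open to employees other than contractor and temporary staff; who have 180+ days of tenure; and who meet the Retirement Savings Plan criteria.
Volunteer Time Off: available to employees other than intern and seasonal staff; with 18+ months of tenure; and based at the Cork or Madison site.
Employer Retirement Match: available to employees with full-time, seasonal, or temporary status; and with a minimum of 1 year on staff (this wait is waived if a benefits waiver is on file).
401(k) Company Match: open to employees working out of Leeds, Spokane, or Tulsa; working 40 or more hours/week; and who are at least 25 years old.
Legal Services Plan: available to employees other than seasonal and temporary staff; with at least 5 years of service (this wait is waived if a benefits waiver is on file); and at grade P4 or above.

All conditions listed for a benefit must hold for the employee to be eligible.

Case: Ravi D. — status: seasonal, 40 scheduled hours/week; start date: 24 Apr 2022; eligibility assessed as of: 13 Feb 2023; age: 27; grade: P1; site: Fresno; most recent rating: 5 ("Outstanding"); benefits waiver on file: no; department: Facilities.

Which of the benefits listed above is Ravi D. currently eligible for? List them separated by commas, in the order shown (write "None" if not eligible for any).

Retirement Savings Plan, 401(k) Plan

Service from 24 Apr 2022 to 13 Feb 2023: 295 days.
Retirement Savings Plan — status seasonal ✓; rating 5 ≥ 3 ✓ → eligible.
401(k) Plan — status seasonal ✓ (not excluded); service 295 days ≥ 180 days ✓; eligible for Retirement Savings Plan ✓ → eligible.
Volunteer Time Off — status seasonal ✗ (excluded) → not eligible.
Employer Retirement Match — status seasonal ✓; no waiver, service 295 days < 1 year (≈365 days) ✗ → not eligible.
401(k) Company Match — site Fresno ✗ (not Leeds, Spokane, or Tulsa) → not eligible.
Legal Services Plan — status seasonal ✗ (excluded) → not eligible.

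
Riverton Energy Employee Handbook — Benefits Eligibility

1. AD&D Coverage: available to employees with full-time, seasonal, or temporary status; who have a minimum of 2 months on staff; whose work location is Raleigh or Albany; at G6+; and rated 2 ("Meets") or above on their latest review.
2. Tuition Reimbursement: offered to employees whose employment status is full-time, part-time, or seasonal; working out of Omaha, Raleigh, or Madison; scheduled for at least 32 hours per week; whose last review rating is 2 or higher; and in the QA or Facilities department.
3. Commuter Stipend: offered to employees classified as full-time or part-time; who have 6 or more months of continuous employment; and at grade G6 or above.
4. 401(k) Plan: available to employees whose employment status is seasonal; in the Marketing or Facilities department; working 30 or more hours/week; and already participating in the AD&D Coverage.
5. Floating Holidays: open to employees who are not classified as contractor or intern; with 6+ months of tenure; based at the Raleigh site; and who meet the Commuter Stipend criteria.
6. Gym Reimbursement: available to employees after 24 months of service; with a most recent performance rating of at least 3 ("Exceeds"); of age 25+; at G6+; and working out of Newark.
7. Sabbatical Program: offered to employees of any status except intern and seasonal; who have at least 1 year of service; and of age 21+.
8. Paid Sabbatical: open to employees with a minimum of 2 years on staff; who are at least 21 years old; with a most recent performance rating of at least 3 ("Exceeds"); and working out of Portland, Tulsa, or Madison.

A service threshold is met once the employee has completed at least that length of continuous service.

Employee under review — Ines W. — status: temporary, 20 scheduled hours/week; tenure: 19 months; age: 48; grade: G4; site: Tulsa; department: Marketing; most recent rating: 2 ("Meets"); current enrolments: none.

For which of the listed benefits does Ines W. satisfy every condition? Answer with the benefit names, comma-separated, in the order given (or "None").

Sabbatical Program

AD&D Coverage — status temporary ✓; service 19 months ≥ 2 months ✓; site Tulsa ✗ (not Raleigh or Albany) → not eligible.
Tuition Reimbursement — status temporary ✗ (requires full-time, part-time, or seasonal) → not eligible.
Commuter Stipend — status temporary ✗ (requires full-time or part-time) → not eligible.
401(k) Plan — status temporary ✗ (requires seasonal) → not eligible.
Floating Holidays — status temporary ✓ (not excluded); service 19 months ≥ 6 months ✓; site Tulsa ✗ (not Raleigh) → not eligible.
Gym Reimbursement — service 19 months < 24 months ✗ → not eligible.
Sabbatical Program — status temporary ✓ (not excluded); service 19 months ≥ 1 year (≈365 days) ✓; age 48 ≥ 21 ✓ → eligible.
Paid Sabbatical — service 19 months < 2 years (≈730 days) ✗ → not eligible.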